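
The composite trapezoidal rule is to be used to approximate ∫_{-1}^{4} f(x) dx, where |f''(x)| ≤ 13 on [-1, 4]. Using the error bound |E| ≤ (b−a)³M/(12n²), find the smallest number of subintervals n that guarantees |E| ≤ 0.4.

19

Need 1625/(12n²) ≤ 0.4.
n² ≥ 1625/(12·0.4) = 338.542 ⇒ n ≥ 18.3995, so the smallest n is 19.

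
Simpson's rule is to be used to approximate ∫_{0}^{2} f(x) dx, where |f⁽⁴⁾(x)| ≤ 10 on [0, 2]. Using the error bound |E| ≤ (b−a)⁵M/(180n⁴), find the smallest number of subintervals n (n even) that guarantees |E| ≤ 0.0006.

Need 320/(180n⁴) ≤ 0.0006.
n⁴ ≥ 320/(180·0.0006) = 2962.96 ⇒ n ≥ 7.3779, so the smallest even n is 8. (n must be even for Simpson's rule.)

8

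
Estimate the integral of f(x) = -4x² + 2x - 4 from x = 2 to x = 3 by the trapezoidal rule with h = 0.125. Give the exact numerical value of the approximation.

h = (3 − 2)/8 = 0.125.
Nodes x₀,…,x₈ = 2, 2.125, 2.25, 2.375, 2.5, 2.625, 2.75, 2.875, 3.
f(x) = -4x² + 2x - 4: f₀=-16, f₁=-17.8125, f₂=-19.75, f₃=-21.8125, f₄=-24, f₅=-26.3125, f₆=-28.75, f₇=-31.3125, f₈=-34.
(h/2)·[f₀ + 2f₁ + 2f₂ + 2f₃ + 2f₄ + 2f₅ + 2f₆ + 2f₇ + f₈] = 0.0625·(-389.5) = -24.34375.

-24.34375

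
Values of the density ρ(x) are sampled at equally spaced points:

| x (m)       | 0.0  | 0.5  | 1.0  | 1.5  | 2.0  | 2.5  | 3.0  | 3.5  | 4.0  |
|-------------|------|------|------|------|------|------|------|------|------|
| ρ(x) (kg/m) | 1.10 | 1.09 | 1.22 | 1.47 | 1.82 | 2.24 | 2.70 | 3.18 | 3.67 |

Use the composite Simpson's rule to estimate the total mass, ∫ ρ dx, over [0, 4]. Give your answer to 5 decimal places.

h = 0.5, n = 8.
(h/3)·[y₀ + 4y₁ + 2y₂ + 4y₃ + 2y₄ + 4y₅ + 2y₆ + 4y₇ + y₈] = 0.166667·(48.17) = 8.02833.

8.02833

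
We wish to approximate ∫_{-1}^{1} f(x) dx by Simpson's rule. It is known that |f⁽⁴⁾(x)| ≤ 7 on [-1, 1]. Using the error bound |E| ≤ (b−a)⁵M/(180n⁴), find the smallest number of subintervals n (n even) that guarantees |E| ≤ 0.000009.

Need 224/(180n⁴) ≤ 0.000009.
n⁴ ≥ 224/(180·0.000009) = 138272 ⇒ n ≥ 19.2834, so the smallest even n is 20. (n must be even for Simpson's rule.)

20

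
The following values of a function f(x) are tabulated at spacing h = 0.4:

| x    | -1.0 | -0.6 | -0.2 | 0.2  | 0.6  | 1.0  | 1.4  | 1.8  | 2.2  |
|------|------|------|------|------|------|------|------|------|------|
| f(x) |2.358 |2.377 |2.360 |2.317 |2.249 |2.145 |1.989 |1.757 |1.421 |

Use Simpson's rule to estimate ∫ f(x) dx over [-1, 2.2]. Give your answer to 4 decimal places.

h = 0.4, n = 8.
(h/3)·[y₀ + 4y₁ + 2y₂ + 4y₃ + 2y₄ + 4y₅ + 2y₆ + 4y₇ + y₈] = 0.133333·(51.359) = 6.8479.

6.8479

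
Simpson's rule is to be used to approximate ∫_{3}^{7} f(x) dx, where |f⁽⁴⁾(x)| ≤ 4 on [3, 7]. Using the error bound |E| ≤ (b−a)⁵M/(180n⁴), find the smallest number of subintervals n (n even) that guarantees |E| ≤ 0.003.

Need 4096/(180n⁴) ≤ 0.003.
n⁴ ≥ 4096/(180·0.003) = 7585.19 ⇒ n ≥ 9.3324, so the smallest even n is 10. (n must be even for Simpson's rule.)

10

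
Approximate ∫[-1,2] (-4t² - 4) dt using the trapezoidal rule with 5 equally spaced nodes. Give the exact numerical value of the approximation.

-25.125

h = (2 − (-1))/4 = 0.75.
Nodes t₀,…,t₄ = -1, -0.25, 0.5, 1.25, 2.
f(t) = -4t² - 4: f₀=-8, f₁=-4.25, f₂=-5, f₃=-10.25, f₄=-20.
(h/2)·[f₀ + 2f₁ + 2f₂ + 2f₃ + f₄] = 0.375·(-67) = -25.125.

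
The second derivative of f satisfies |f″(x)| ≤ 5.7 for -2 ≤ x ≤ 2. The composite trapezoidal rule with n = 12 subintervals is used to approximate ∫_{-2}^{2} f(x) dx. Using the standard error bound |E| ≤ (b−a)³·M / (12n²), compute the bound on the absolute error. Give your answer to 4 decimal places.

|E| ≤ (4)³·5.7 / (12·12²) = 364.8/1728 = 0.2111.

0.2111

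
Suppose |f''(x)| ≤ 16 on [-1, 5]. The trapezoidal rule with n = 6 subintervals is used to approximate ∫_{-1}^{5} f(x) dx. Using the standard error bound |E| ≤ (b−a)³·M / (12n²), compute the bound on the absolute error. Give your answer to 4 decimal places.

|E| ≤ (6)³·16 / (12·6²) = 3456/432 = 8.0000.

8.0000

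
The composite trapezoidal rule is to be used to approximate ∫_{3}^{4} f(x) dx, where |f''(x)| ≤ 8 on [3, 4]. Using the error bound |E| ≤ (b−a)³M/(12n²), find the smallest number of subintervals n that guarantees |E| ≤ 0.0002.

58

Need 8/(12n²) ≤ 0.0002.
n² ≥ 8/(12·0.0002) = 3333.33 ⇒ n ≥ 57.7350, so the smallest n is 58.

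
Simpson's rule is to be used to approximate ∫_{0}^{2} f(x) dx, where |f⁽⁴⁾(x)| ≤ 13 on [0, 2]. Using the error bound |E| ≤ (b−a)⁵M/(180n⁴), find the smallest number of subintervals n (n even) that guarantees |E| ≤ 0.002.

Need 416/(180n⁴) ≤ 0.002.
n⁴ ≥ 416/(180·0.002) = 1155.56 ⇒ n ≥ 5.8304, so the smallest even n is 6. (n must be even for Simpson's rule.)

6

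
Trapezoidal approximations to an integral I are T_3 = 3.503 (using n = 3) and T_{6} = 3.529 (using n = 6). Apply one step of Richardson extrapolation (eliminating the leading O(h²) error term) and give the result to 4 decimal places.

3.5377

R = (4·T_{6} − T_3) / 3 = (4·3.529 − 3.503)/3 = (10.613)/3 = 3.5377.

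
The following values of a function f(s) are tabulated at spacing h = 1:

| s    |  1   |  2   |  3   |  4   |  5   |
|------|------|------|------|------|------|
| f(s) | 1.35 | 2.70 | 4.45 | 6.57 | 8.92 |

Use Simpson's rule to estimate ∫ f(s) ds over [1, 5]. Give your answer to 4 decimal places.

h = 1, n = 4.
(h/3)·[y₀ + 4y₁ + 2y₂ + 4y₃ + y₄] = 0.333333·(56.25) = 18.7500.

18.7500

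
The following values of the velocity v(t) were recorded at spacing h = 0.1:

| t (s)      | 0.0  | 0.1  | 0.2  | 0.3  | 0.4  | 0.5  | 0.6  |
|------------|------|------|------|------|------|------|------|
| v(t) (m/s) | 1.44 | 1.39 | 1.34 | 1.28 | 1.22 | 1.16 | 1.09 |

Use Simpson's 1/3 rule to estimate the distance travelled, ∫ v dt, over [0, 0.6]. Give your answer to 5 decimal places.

0.76567

h = 0.1, n = 6.
(h/3)·[y₀ + 4y₁ + 2y₂ + 4y₃ + 2y₄ + 4y₅ + y₆] = 0.033333·(22.97) = 0.76567.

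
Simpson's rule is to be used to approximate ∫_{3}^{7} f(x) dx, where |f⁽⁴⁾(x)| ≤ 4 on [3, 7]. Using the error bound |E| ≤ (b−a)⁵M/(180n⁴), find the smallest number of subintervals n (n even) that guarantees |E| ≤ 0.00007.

24

Need 4096/(180n⁴) ≤ 0.00007.
n⁴ ≥ 4096/(180·0.00007) = 325079 ⇒ n ≥ 23.8780, so the smallest even n is 24. (n must be even for Simpson's rule.)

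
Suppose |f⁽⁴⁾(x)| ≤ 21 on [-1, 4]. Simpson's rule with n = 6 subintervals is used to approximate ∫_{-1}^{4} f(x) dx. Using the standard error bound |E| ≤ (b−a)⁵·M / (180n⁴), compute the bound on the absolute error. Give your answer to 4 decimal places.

0.2813

|E| ≤ (5)⁵·21 / (180·6⁴) = 65625/233280 = 0.2813.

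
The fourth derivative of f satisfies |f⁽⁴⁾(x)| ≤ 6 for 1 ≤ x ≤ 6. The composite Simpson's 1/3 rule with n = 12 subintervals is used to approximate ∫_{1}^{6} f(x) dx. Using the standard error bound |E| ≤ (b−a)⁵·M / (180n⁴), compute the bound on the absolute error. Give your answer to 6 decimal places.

|E| ≤ (5)⁵·6 / (180·12⁴) = 18750/3732480 = 0.005023.

0.005023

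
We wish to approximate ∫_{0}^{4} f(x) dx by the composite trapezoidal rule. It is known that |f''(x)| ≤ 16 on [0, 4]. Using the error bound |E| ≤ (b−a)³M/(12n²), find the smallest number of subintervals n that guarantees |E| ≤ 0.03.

Need 1024/(12n²) ≤ 0.03.
n² ≥ 1024/(12·0.03) = 2844.44 ⇒ n ≥ 53.3333, so the smallest n is 54.

54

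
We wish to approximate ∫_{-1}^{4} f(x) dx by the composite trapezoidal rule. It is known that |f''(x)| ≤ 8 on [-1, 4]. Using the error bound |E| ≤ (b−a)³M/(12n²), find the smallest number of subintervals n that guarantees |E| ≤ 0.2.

Need 1000/(12n²) ≤ 0.2.
n² ≥ 1000/(12·0.2) = 416.667 ⇒ n ≥ 20.4124, so the smallest n is 21.

21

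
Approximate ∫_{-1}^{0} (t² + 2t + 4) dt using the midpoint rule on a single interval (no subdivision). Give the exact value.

3.25

M = (b−a)·f(-0.5) = 1·(3.25) = 3.25.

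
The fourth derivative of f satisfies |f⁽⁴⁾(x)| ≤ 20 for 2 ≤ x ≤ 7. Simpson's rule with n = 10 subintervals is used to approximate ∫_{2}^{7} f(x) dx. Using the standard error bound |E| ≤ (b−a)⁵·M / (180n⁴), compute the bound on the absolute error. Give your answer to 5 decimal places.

|E| ≤ (5)⁵·20 / (180·10⁴) = 62500/1800000 = 0.03472.

0.03472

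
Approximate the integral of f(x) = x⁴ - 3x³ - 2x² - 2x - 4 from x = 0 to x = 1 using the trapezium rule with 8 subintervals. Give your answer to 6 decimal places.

-6.228394

h = (1 − 0)/8 = 0.125.
Nodes x₀,…,x₈ = 0, 0.125, 0.25, 0.375, 0.5, 0.625, 0.75, 0.875, 1.
f(x) = x⁴ - 3x³ - 2x² - 2x - 4: f₀=-4, f₁=-4.286865234375, f₂=-4.66796875, f₃=-5.169677734375, f₄=-5.8125, f₅=-6.611083984375, f₆=-7.57421875, f₇=-8.704833984375, f₈=-10.
(h/2)·[f₀ + 2f₁ + 2f₂ + 2f₃ + 2f₄ + 2f₅ + 2f₆ + 2f₇ + f₈] = 0.0625·(-99.654296875) = -6.228394.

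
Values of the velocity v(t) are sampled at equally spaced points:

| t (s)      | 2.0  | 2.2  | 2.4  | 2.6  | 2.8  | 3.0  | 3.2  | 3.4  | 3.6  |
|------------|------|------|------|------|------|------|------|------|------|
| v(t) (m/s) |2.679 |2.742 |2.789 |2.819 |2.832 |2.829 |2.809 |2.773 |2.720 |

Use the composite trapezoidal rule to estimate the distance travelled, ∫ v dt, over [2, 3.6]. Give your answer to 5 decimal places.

h = 0.2, n = 8.
(h/2)·[y₀ + 2y₁ + 2y₂ + 2y₃ + 2y₄ + 2y₅ + 2y₆ + 2y₇ + y₈] = 0.1·(44.585) = 4.45850.

4.45850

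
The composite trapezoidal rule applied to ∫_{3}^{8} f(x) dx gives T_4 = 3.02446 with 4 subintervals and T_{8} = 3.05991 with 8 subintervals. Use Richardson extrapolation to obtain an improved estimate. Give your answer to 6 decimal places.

3.071727

R = (4·T_{8} − T_4) / 3 = (4·3.05991 − 3.02446)/3 = (9.21518)/3 = 3.071727.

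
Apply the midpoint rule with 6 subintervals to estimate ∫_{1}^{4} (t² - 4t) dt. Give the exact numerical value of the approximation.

-9.0625

h = (4 − 1)/6 = 0.5.
Midpoints m₁,…,m₆ = 1.25, 1.75, 2.25, 2.75, 3.25, 3.75.
f(m₁)=-3.4375, f(m₂)=-3.9375, f(m₃)=-3.9375, f(m₄)=-3.4375, f(m₅)=-2.4375, f(m₆)=-0.9375.
h·[f(m₁) + f(m₂) + f(m₃) + f(m₄) + f(m₅) + f(m₆)] = 0.5·(-18.125) = -9.0625.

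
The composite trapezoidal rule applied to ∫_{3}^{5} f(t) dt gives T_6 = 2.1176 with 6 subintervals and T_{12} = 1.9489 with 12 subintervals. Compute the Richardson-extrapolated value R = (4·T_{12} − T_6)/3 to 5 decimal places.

R = (4·T_{12} − T_6) / 3 = (4·1.9489 − 2.1176)/3 = (5.6780)/3 = 1.89267.

1.89267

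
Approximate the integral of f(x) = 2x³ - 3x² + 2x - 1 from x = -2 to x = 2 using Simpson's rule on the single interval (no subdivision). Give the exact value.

-20

S = (b−a)/6 · [f(-2) + 4f(0) + f(2)] = 0.666667·[(-33) + 4·(-1) + 7] = -20.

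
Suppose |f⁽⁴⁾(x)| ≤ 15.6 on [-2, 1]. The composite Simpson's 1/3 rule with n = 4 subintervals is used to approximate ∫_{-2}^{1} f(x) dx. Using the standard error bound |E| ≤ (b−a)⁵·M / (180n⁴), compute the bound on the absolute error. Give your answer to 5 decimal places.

|E| ≤ (3)⁵·15.6 / (180·4⁴) = 3790.8/46080 = 0.08227.

0.08227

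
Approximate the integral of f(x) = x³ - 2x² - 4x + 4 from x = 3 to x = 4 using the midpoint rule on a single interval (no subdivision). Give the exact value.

M = (b−a)·f(3.5) = 1·(8.375) = 8.375.

8.375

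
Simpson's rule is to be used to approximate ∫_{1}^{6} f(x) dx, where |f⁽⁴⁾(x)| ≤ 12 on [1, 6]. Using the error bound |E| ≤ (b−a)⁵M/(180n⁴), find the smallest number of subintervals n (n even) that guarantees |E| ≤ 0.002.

Need 37500/(180n⁴) ≤ 0.002.
n⁴ ≥ 37500/(180·0.002) = 104167 ⇒ n ≥ 17.9652, so the smallest even n is 18. (n must be even for Simpson's rule.)

18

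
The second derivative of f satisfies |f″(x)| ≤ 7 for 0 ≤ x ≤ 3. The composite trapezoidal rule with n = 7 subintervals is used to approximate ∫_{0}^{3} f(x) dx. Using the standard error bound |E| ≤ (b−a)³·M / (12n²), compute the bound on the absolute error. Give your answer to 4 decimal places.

|E| ≤ (3)³·7 / (12·7²) = 189/588 = 0.3214.

0.3214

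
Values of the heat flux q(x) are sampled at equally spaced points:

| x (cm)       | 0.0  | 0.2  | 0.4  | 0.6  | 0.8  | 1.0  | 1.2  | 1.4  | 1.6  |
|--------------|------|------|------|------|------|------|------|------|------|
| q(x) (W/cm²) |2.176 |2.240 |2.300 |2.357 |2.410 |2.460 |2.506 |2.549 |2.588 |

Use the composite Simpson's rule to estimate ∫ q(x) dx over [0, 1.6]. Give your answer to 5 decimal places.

h = 0.2, n = 8.
(h/3)·[y₀ + 4y₁ + 2y₂ + 4y₃ + 2y₄ + 4y₅ + 2y₆ + 4y₇ + y₈] = 0.066667·(57.620) = 3.84133.

3.84133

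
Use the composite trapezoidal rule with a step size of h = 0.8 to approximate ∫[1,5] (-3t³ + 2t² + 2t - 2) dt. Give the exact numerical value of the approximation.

-380

h = (5 − 1)/5 = 0.8.
Nodes t₀,…,t₅ = 1, 1.8, 2.6, 3.4, 4.2, 5.
f(t) = -3t³ + 2t² + 2t - 2: f₀=-1, f₁=-9.416, f₂=-36.008, f₃=-89.992, f₄=-180.584, f₅=-317.
(h/2)·[f₀ + 2f₁ + 2f₂ + 2f₃ + 2f₄ + f₅] = 0.4·(-950) = -380.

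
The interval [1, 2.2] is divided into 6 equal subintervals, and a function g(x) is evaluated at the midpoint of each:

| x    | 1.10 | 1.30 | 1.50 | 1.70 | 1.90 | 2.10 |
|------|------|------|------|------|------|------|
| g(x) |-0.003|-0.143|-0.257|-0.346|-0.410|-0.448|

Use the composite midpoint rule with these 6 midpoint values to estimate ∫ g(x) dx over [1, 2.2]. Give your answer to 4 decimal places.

-0.3214

h = 0.2, n = 6.
h·[y(m₁) + y(m₂) + y(m₃) + y(m₄) + y(m₅) + y(m₆)] = 0.2·(-1.607) = -0.3214.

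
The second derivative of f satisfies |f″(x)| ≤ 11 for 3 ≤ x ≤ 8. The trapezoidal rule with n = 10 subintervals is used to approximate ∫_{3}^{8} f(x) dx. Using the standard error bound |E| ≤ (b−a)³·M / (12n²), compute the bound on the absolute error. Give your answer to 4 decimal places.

1.1458

|E| ≤ (5)³·11 / (12·10²) = 1375/1200 = 1.1458.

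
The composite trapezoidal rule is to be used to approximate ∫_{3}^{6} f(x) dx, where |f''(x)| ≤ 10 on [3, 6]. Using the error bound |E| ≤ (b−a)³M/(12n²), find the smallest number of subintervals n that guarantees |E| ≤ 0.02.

34

Need 270/(12n²) ≤ 0.02.
n² ≥ 270/(12·0.02) = 1125 ⇒ n ≥ 33.5410, so the smallest n is 34.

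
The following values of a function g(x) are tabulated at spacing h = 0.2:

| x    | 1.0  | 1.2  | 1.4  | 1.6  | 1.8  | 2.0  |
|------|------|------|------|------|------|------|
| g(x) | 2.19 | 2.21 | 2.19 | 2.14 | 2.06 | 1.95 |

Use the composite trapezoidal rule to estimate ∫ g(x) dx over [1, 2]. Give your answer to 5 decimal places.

h = 0.2, n = 5.
(h/2)·[y₀ + 2y₁ + 2y₂ + 2y₃ + 2y₄ + y₅] = 0.1·(21.34) = 2.13400.

2.13400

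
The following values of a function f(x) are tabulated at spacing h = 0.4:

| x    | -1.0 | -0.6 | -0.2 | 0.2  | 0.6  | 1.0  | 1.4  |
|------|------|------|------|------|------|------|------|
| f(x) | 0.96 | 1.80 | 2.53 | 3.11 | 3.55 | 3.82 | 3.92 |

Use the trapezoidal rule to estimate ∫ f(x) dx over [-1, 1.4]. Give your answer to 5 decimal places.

6.90000

h = 0.4, n = 6.
(h/2)·[y₀ + 2y₁ + 2y₂ + 2y₃ + 2y₄ + 2y₅ + y₆] = 0.2·(34.50) = 6.90000.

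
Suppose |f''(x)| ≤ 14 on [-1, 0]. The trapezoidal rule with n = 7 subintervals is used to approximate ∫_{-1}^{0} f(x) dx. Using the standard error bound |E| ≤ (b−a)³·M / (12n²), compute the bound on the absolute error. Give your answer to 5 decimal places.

0.02381

|E| ≤ (1)³·14 / (12·7²) = 14/588 = 0.02381.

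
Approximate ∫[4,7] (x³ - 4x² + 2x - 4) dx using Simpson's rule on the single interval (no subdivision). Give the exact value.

185.25

S = (b−a)/6 · [f(4) + 4f(5.5) + f(7)] = 0.5·[4 + 4·52.375 + 157] = 185.25.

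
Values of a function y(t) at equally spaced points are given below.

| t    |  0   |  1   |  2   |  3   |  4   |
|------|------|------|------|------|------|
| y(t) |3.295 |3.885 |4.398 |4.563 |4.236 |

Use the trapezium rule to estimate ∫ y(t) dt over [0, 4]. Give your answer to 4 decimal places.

h = 1, n = 4.
(h/2)·[y₀ + 2y₁ + 2y₂ + 2y₃ + y₄] = 0.5·(33.223) = 16.6115.

16.6115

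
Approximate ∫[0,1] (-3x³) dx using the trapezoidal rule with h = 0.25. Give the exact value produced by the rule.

h = (1 − 0)/4 = 0.25.
Nodes x₀,…,x₄ = 0, 0.25, 0.5, 0.75, 1.
f(x) = -3x³: f₀=0, f₁=-0.046875, f₂=-0.375, f₃=-1.265625, f₄=-3.
(h/2)·[f₀ + 2f₁ + 2f₂ + 2f₃ + f₄] = 0.125·(-6.375) = -0.796875.

-0.796875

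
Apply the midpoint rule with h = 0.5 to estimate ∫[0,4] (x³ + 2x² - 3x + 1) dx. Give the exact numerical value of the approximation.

h = (4 − 0)/8 = 0.5.
Midpoints m₁,…,m₈ = 0.25, 0.75, 1.25, 1.75, 2.25, 2.75, 3.25, 3.75.
f(m₁)=0.390625, f(m₂)=0.296875, f(m₃)=2.328125, f(m₄)=7.234375, f(m₅)=15.765625, f(m₆)=28.671875, f(m₇)=46.703125, f(m₈)=70.609375.
h·[f(m₁) + f(m₂) + f(m₃) + f(m₄) + f(m₅) + f(m₆) + f(m₇) + f(m₈)] = 0.5·(172) = 86.

86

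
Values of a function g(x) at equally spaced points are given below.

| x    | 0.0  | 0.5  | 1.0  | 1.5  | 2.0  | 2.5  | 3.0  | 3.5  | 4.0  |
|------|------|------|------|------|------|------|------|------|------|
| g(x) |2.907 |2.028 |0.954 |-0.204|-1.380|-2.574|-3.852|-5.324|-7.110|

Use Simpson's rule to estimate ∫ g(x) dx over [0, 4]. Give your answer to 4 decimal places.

-6.1758

h = 0.5, n = 8.
(h/3)·[y₀ + 4y₁ + 2y₂ + 4y₃ + 2y₄ + 4y₅ + 2y₆ + 4y₇ + y₈] = 0.166667·(-37.055) = -6.1758.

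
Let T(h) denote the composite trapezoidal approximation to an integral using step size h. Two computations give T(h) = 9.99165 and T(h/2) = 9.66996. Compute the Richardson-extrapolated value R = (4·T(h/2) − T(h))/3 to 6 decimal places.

R = (4·T(h/2) − T(h)) / 3 = (4·9.66996 − 9.99165)/3 = (28.68819)/3 = 9.562730.

9.562730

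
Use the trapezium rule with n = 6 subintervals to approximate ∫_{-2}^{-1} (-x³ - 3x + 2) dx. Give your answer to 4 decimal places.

10.2708

h = (-1 − (-2))/6 = 0.166667.
Nodes x₀,…,x₆ = -2, -1.833333, -1.666667, -1.5, -1.333333, -1.166667, -1.
f(x) = -x³ - 3x + 2: f₀=16, f₁=13.662037, f₂=11.629630, f₃=9.875, f₄=8.370370, f₅=7.087963, f₆=6.
(h/2)·[f₀ + 2f₁ + 2f₂ + 2f₃ + 2f₄ + 2f₅ + f₆] = 0.083333·(123.25) = 10.2708.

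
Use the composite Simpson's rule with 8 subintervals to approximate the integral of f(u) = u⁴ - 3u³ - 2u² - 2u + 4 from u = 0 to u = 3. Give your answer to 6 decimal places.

-27.142090

h = (3 − 0)/8 = 0.375.
Nodes u₀,…,u₈ = 0, 0.375, 0.75, 1.125, 1.5, 1.875, 2.25, 2.625, 3.
f(u) = u⁴ - 3u³ - 2u² - 2u + 4: f₀=4, f₁=2.830322265625, f₂=0.42578125, f₃=-3.450927734375, f₄=-8.5625, f₅=-14.197021484375, f₆=-19.16796875, f₇=-21.814208984375, f₈=-20.
(h/3)·[f₀ + 4f₁ + 2f₂ + 4f₃ + 2f₄ + 4f₅ + 2f₆ + 4f₇ + f₈] = 0.125·(-217.13671875) = -27.142090.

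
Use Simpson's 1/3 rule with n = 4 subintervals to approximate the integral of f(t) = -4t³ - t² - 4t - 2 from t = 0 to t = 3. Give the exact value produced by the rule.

h = (3 − 0)/4 = 0.75.
Nodes t₀,…,t₄ = 0, 0.75, 1.5, 2.25, 3.
f(t) = -4t³ - t² - 4t - 2: f₀=-2, f₁=-7.25, f₂=-23.75, f₃=-61.625, f₄=-131.
(h/3)·[f₀ + 4f₁ + 2f₂ + 4f₃ + f₄] = 0.25·(-456) = -114.

-114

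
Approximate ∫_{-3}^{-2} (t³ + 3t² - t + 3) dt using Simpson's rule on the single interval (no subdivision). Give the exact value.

S = (b−a)/6 · [f(-3) + 4f(-2.5) + f(-2)] = 0.166667·[6 + 4·8.625 + 9] = 8.25.

8.25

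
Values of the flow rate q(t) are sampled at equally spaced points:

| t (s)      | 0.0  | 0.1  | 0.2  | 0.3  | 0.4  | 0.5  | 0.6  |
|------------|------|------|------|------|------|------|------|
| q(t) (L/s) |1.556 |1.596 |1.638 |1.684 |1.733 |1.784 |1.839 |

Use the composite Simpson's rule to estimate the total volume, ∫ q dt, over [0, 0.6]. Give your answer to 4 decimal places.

h = 0.1, n = 6.
(h/3)·[y₀ + 4y₁ + 2y₂ + 4y₃ + 2y₄ + 4y₅ + y₆] = 0.033333·(30.393) = 1.0131.

1.0131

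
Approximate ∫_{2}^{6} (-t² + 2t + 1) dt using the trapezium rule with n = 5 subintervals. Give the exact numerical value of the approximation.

-33.76

h = (6 − 2)/5 = 0.8.
Nodes t₀,…,t₅ = 2, 2.8, 3.6, 4.4, 5.2, 6.
f(t) = -t² + 2t + 1: f₀=1, f₁=-1.24, f₂=-4.76, f₃=-9.56, f₄=-15.64, f₅=-23.
(h/2)·[f₀ + 2f₁ + 2f₂ + 2f₃ + 2f₄ + f₅] = 0.4·(-84.4) = -33.76.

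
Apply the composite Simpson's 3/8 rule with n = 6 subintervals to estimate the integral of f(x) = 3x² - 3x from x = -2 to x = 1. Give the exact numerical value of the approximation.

h = (1 − (-2))/6 = 0.5.
Nodes x₀,…,x₆ = -2, -1.5, -1, -0.5, 0, 0.5, 1.
f(x) = 3x² - 3x: f₀=18, f₁=11.25, f₂=6, f₃=2.25, f₄=0, f₅=-0.75, f₆=0.
(3h/8)·[f₀ + 3f₁ + 3f₂ + 2f₃ + 3f₄ + 3f₅ + f₆] = 0.1875·(72) = 13.5.

13.5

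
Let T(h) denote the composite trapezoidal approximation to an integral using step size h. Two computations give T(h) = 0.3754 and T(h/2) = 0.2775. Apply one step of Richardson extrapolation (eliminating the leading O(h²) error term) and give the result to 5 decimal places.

R = (4·T(h/2) − T(h)) / 3 = (4·0.2775 − 0.3754)/3 = (0.7346)/3 = 0.24487.

0.24487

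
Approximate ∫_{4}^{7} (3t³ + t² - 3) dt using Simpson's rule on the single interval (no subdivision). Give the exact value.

S = (b−a)/6 · [f(4) + 4f(5.5) + f(7)] = 0.5·[205 + 4·526.375 + 1075] = 1692.75.

1692.75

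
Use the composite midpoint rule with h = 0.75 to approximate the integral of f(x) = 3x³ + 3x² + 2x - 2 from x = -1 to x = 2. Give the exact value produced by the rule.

h = (2 − (-1))/4 = 0.75.
Midpoints m₁,…,m₄ = -0.625, 0.125, 0.875, 1.625.
f(m₁)=-2.810546875, f(m₂)=-1.697265625, f(m₃)=4.056640625, f(m₄)=22.044921875.
h·[f(m₁) + f(m₂) + f(m₃) + f(m₄)] = 0.75·(21.59375) = 16.1953125.

16.1953125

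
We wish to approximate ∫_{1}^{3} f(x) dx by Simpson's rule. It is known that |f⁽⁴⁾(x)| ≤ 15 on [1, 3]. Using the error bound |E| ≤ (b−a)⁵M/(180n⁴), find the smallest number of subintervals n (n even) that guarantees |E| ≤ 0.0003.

Need 480/(180n⁴) ≤ 0.0003.
n⁴ ≥ 480/(180·0.0003) = 8888.89 ⇒ n ≥ 9.7098, so the smallest even n is 10. (n must be even for Simpson's rule.)

10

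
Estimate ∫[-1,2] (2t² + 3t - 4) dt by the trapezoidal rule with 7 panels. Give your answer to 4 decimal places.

h = (2 − (-1))/7 = 0.428571.
Nodes t₀,…,t₇ = -1, -0.571429, -0.142857, 0.285714, 0.714286, 1.142857, 1.571429, 2.
f(t) = 2t² + 3t - 4: f₀=-5, f₁=-5.061224, f₂=-4.387755, f₃=-2.979592, f₄=-0.836735, f₅=2.040816, f₆=5.653061, f₇=10.
(h/2)·[f₀ + 2f₁ + 2f₂ + 2f₃ + 2f₄ + 2f₅ + 2f₆ + f₇] = 0.214286·(-6.142857) = -1.3163.

-1.3163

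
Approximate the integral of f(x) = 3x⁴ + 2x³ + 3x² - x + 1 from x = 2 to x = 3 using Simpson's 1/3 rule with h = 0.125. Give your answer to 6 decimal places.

h = (3 − 2)/8 = 0.125.
Nodes x₀,…,x₈ = 2, 2.125, 2.25, 2.375, 2.5, 2.625, 2.75, 2.875, 3.
f(x) = 3x⁴ + 2x³ + 3x² - x + 1: f₀=75, f₁=92.785888671875, f₂=113.60546875, f₃=137.789794921875, f₄=165.6875, f₅=197.664794921875, f₆=234.10546875, f₇=275.410888671875, f₈=322.
(h/3)·[f₀ + 4f₁ + 2f₂ + 4f₃ + 2f₄ + 4f₅ + 2f₆ + 4f₇ + f₈] = 0.041667·(4238.40234375) = 176.600098.

176.600098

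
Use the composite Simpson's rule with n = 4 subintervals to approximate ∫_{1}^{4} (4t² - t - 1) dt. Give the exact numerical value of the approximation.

73.5

h = (4 − 1)/4 = 0.75.
Nodes t₀,…,t₄ = 1, 1.75, 2.5, 3.25, 4.
f(t) = 4t² - t - 1: f₀=2, f₁=9.5, f₂=21.5, f₃=38, f₄=59.
(h/3)·[f₀ + 4f₁ + 2f₂ + 4f₃ + f₄] = 0.25·(294) = 73.5.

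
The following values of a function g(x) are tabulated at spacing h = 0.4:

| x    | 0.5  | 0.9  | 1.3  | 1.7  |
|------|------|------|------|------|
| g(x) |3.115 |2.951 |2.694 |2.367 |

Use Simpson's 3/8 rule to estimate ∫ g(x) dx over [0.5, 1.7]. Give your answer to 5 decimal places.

h = 0.4, n = 3.
(3h/8)·[y₀ + 3y₁ + 3y₂ + y₃] = 0.15·(22.417) = 3.36255.

3.36255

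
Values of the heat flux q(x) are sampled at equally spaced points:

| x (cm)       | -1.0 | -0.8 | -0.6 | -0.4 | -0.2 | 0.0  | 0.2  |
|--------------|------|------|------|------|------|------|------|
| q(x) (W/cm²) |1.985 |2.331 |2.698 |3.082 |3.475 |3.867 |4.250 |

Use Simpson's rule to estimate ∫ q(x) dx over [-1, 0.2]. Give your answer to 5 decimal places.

h = 0.2, n = 6.
(h/3)·[y₀ + 4y₁ + 2y₂ + 4y₃ + 2y₄ + 4y₅ + y₆] = 0.066667·(55.701) = 3.71340.

3.71340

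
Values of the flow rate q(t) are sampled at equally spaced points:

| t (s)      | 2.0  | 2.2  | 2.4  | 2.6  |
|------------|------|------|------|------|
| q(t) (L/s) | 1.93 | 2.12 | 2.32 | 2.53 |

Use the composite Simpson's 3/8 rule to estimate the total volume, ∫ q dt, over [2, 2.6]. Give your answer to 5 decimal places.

h = 0.2, n = 3.
(3h/8)·[y₀ + 3y₁ + 3y₂ + y₃] = 0.075·(17.78) = 1.33350.

1.33350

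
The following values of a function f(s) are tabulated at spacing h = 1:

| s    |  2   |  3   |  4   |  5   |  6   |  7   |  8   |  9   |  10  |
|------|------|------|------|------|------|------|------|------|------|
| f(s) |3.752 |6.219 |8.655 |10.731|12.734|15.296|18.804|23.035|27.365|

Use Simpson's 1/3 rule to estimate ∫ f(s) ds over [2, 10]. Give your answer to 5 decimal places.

h = 1, n = 8.
(h/3)·[y₀ + 4y₁ + 2y₂ + 4y₃ + 2y₄ + 4y₅ + 2y₆ + 4y₇ + y₈] = 0.333333·(332.627) = 110.87567.

110.87567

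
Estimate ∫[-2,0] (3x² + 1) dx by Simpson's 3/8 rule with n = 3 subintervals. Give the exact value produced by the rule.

10

h = (0 − (-2))/3 = 0.666667.
Nodes x₀,…,x₃ = -2, -1.333333, -0.666667, 0.
f(x) = 3x² + 1: f₀=13, f₁=6.333333, f₂=2.333333, f₃=1.
(3h/8)·[f₀ + 3f₁ + 3f₂ + f₃] = 0.25·(40) = 10.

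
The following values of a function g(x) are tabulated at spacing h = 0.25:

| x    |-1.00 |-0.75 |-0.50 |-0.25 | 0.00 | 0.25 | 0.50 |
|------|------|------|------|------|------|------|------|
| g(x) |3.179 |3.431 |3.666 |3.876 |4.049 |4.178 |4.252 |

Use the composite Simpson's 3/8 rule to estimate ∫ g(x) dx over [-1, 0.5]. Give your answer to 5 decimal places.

5.73328

h = 0.25, n = 6.
(3h/8)·[y₀ + 3y₁ + 3y₂ + 2y₃ + 3y₄ + 3y₅ + y₆] = 0.09375·(61.155) = 5.73328.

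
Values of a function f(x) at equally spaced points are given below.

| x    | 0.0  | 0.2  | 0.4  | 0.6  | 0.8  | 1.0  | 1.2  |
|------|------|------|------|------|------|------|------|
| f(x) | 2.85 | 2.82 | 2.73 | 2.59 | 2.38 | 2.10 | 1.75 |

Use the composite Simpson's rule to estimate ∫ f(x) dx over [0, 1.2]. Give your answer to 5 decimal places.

2.99067

h = 0.2, n = 6.
(h/3)·[y₀ + 4y₁ + 2y₂ + 4y₃ + 2y₄ + 4y₅ + y₆] = 0.066667·(44.86) = 2.99067.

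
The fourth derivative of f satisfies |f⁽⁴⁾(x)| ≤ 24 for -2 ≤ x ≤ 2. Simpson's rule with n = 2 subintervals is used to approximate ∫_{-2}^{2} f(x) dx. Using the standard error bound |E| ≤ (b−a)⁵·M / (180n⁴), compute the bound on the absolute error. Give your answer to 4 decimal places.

|E| ≤ (4)⁵·24 / (180·2⁴) = 24576/2880 = 8.5333.

8.5333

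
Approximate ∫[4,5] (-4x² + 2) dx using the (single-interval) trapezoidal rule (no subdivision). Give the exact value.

-80

T = (b−a)/2 · [f(4) + f(5)] = 0.5·[(-62) + (-98)] = -80.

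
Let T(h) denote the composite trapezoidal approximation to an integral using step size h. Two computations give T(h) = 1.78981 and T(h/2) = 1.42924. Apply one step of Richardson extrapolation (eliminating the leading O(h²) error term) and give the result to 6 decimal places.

1.309050

R = (4·T(h/2) − T(h)) / 3 = (4·1.42924 − 1.78981)/3 = (3.92715)/3 = 1.309050.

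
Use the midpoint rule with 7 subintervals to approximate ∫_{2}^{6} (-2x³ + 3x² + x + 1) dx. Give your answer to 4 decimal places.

-409.7143

h = (6 − 2)/7 = 0.571429.
Midpoints m₁,…,m₇ = 2.285714, 2.857143, 3.428571, 4, 4.571429, 5.142857, 5.714286.
f(m₁)=-4.924198, f(m₂)=-18.300292, f(m₃)=-40.912536, f(m₄)=-75, f(m₅)=-122.801749, f(m₆)=-186.556851, f(m₇)=-268.504373.
h·[f(m₁) + f(m₂) + f(m₃) + f(m₄) + f(m₅) + f(m₆) + f(m₇)] = 0.571429·(-717) = -409.7143.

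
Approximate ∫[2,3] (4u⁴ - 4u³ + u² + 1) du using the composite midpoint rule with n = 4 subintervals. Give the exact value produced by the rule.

110.4931640625

h = (3 − 2)/4 = 0.25.
Midpoints m₁,…,m₄ = 2.125, 2.375, 2.625, 2.875.
f(m₁)=48.6962890625, f(m₂)=80.3212890625, f(m₃)=125.4619140625, f(m₄)=187.4931640625.
h·[f(m₁) + f(m₂) + f(m₃) + f(m₄)] = 0.25·(441.97265625) = 110.4931640625.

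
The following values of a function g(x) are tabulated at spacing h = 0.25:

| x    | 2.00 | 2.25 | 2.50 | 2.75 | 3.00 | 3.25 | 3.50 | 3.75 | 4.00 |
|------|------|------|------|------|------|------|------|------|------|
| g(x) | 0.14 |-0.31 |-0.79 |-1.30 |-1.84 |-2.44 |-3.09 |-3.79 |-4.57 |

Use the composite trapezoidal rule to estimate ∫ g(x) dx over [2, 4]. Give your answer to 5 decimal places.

h = 0.25, n = 8.
(h/2)·[y₀ + 2y₁ + 2y₂ + 2y₃ + 2y₄ + 2y₅ + 2y₆ + 2y₇ + y₈] = 0.125·(-31.55) = -3.94375.

-3.94375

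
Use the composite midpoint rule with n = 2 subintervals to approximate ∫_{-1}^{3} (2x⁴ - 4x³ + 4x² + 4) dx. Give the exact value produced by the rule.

48

h = (3 − (-1))/2 = 2.
Midpoints m₁,…,m₂ = 0, 2.
f(m₁)=4, f(m₂)=20.
h·[f(m₁) + f(m₂)] = 2·(24) = 48.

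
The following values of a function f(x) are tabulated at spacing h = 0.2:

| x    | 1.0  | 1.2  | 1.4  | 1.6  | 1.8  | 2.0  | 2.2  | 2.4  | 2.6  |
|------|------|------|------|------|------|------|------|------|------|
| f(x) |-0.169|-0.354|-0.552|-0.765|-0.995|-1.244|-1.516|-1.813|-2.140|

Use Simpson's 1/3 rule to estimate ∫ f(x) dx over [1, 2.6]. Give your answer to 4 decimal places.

h = 0.2, n = 8.
(h/3)·[y₀ + 4y₁ + 2y₂ + 4y₃ + 2y₄ + 4y₅ + 2y₆ + 4y₇ + y₈] = 0.066667·(-25.139) = -1.6759.

-1.6759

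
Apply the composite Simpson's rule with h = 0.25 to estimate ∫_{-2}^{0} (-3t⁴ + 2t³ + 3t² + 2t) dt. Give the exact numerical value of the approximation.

-23.203125

h = (0 − (-2))/8 = 0.25.
Nodes t₀,…,t₈ = -2, -1.75, -1.5, -1.25, -1, -0.75, -0.5, -0.25, 0.
f(t) = -3t⁴ + 2t³ + 3t² + 2t: f₀=-56, f₁=-33.16796875, f₂=-18.1875, f₃=-9.04296875, f₄=-4, f₅=-1.60546875, f₆=-0.6875, f₇=-0.35546875, f₈=0.
(h/3)·[f₀ + 4f₁ + 2f₂ + 4f₃ + 2f₄ + 4f₅ + 2f₆ + 4f₇ + f₈] = 0.083333·(-278.4375) = -23.203125.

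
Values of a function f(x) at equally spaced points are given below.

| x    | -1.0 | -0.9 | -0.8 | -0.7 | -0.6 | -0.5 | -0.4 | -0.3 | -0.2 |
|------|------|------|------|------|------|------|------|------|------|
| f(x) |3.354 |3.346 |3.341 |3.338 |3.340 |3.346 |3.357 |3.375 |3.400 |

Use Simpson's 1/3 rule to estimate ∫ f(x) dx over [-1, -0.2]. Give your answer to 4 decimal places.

h = 0.1, n = 8.
(h/3)·[y₀ + 4y₁ + 2y₂ + 4y₃ + 2y₄ + 4y₅ + 2y₆ + 4y₇ + y₈] = 0.033333·(80.450) = 2.6817.

2.6817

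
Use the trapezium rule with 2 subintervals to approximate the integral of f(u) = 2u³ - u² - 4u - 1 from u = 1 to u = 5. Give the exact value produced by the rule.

264

h = (5 − 1)/2 = 2.
Nodes u₀,…,u₂ = 1, 3, 5.
f(u) = 2u³ - u² - 4u - 1: f₀=-4, f₁=32, f₂=204.
(h/2)·[f₀ + 2f₁ + f₂] = 1·(264) = 264.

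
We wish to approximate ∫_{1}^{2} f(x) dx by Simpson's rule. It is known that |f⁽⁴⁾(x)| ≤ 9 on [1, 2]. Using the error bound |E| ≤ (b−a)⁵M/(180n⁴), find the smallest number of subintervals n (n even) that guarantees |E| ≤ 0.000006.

Need 9/(180n⁴) ≤ 0.000006.
n⁴ ≥ 9/(180·0.000006) = 8333.33 ⇒ n ≥ 9.5544, so the smallest even n is 10. (n must be even for Simpson's rule.)

10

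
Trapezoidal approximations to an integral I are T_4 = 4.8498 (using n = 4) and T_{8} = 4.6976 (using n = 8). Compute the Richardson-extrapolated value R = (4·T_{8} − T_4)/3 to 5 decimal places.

4.64687

R = (4·T_{8} − T_4) / 3 = (4·4.6976 − 4.8498)/3 = (13.9406)/3 = 4.64687.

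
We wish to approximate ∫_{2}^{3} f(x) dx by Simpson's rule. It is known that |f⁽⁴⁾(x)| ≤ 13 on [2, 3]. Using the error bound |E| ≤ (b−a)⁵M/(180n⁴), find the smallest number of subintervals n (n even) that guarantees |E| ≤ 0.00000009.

Need 13/(180n⁴) ≤ 0.00000009.
n⁴ ≥ 13/(180·0.00000009) = 802469 ⇒ n ≥ 29.9300, so the smallest even n is 30. (n must be even for Simpson's rule.)

30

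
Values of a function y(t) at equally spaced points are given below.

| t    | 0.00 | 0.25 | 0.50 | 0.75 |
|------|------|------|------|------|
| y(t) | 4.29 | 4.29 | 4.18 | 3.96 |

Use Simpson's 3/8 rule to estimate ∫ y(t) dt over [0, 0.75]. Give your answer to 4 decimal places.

h = 0.25, n = 3.
(3h/8)·[y₀ + 3y₁ + 3y₂ + y₃] = 0.09375·(33.66) = 3.1556.

3.1556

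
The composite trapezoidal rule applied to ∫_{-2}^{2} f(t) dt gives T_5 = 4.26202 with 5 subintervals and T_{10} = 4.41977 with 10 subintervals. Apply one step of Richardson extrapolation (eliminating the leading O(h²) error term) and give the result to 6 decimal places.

R = (4·T_{10} − T_5) / 3 = (4·4.41977 − 4.26202)/3 = (13.41706)/3 = 4.472353.

4.472353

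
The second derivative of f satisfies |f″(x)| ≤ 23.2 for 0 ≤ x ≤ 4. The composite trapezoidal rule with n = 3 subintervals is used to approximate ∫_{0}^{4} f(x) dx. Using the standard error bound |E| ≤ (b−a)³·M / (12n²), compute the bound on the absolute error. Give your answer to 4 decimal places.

13.7481

|E| ≤ (4)³·23.2 / (12·3²) = 1484.8/108 = 13.7481.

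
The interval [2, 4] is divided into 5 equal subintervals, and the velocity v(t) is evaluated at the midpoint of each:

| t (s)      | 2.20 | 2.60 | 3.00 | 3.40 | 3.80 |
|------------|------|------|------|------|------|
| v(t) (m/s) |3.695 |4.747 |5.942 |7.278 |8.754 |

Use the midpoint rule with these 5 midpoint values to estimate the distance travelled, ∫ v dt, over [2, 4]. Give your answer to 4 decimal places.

h = 0.4, n = 5.
h·[y(m₁) + y(m₂) + y(m₃) + y(m₄) + y(m₅)] = 0.4·(30.416) = 12.1664.

12.1664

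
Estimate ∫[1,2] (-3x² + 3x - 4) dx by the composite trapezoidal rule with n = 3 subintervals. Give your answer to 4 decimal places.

-6.5556

h = (2 − 1)/3 = 0.333333.
Nodes x₀,…,x₃ = 1, 1.333333, 1.666667, 2.
f(x) = -3x² + 3x - 4: f₀=-4, f₁=-5.333333, f₂=-7.333333, f₃=-10.
(h/2)·[f₀ + 2f₁ + 2f₂ + f₃] = 0.166667·(-39.333333) = -6.5556.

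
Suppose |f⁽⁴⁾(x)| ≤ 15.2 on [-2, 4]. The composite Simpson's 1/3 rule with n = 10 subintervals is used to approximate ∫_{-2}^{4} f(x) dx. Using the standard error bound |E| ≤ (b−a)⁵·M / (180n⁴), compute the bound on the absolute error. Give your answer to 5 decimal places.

0.06566

|E| ≤ (6)⁵·15.2 / (180·10⁴) = 118195.2/1800000 = 0.06566.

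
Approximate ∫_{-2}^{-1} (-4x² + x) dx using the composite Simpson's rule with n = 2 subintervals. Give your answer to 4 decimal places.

-10.8333

h = (-1 − (-2))/2 = 0.5.
Nodes x₀,…,x₂ = -2, -1.5, -1.
f(x) = -4x² + x: f₀=-18, f₁=-10.5, f₂=-5.
(h/3)·[f₀ + 4f₁ + f₂] = 0.166667·(-65) = -10.8333.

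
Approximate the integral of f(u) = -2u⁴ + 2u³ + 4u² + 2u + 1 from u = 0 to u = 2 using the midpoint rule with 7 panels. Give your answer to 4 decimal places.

11.9475

h = (2 − 0)/7 = 0.285714.
Midpoints m₁,…,m₇ = 0.142857, 0.428571, 0.714286, 1, 1.285714, 1.571429, 1.857143.
f(m₁)=1.372345, f(m₂)=2.681799, f(m₃)=4.677634, f(m₄)=7, f(m₅)=8.969180, f(m₆)=9.585589, f(m₇)=7.529779.
h·[f(m₁) + f(m₂) + f(m₃) + f(m₄) + f(m₅) + f(m₆) + f(m₇)] = 0.285714·(41.816327) = 11.9475.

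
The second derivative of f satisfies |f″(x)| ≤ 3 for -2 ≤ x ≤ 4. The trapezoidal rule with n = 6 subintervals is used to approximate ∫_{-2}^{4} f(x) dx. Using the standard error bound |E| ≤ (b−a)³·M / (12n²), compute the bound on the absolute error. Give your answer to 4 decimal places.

1.5000

|E| ≤ (6)³·3 / (12·6²) = 648/432 = 1.5000.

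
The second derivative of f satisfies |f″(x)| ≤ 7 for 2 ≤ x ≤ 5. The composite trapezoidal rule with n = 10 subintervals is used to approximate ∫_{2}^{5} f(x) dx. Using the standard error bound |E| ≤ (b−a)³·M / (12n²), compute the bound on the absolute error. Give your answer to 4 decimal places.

0.1575

|E| ≤ (3)³·7 / (12·10²) = 189/1200 = 0.1575.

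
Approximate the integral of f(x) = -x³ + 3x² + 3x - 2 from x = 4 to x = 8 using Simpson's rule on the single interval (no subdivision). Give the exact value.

S = (b−a)/6 · [f(4) + 4f(6) + f(8)] = 0.666667·[(-6) + 4·(-92) + (-298)] = -448.

-448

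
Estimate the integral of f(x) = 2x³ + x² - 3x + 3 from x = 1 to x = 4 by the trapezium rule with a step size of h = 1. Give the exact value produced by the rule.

h = (4 − 1)/3 = 1.
Nodes x₀,…,x₃ = 1, 2, 3, 4.
f(x) = 2x³ + x² - 3x + 3: f₀=3, f₁=17, f₂=57, f₃=135.
(h/2)·[f₀ + 2f₁ + 2f₂ + f₃] = 0.5·(286) = 143.

143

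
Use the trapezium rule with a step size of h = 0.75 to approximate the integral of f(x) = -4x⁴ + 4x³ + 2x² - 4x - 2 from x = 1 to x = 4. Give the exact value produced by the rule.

h = (4 − 1)/4 = 0.75.
Nodes x₀,…,x₄ = 1, 1.75, 2.5, 3.25, 4.
f(x) = -4x⁴ + 4x³ + 2x² - 4x - 2: f₀=-4, f₁=-18.953125, f₂=-93.25, f₃=-302.828125, f₄=-754.
(h/2)·[f₀ + 2f₁ + 2f₂ + 2f₃ + f₄] = 0.375·(-1588.0625) = -595.5234375.

-595.5234375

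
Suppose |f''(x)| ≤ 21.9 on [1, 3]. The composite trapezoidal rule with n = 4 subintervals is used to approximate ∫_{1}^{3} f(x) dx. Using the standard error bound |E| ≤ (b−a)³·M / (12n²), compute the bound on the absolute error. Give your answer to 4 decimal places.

|E| ≤ (2)³·21.9 / (12·4²) = 175.2/192 = 0.9125.

0.9125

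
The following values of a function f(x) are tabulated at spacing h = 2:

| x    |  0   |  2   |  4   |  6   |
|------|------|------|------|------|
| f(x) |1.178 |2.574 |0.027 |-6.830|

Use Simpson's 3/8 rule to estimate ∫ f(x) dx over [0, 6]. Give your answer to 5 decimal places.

1.61325

h = 2, n = 3.
(3h/8)·[y₀ + 3y₁ + 3y₂ + y₃] = 0.75·(2.151) = 1.61325.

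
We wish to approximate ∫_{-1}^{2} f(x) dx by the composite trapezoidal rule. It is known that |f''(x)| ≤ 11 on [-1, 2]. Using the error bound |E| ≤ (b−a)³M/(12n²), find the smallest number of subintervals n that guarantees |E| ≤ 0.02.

36

Need 297/(12n²) ≤ 0.02.
n² ≥ 297/(12·0.02) = 1237.5 ⇒ n ≥ 35.1781, so the smallest n is 36.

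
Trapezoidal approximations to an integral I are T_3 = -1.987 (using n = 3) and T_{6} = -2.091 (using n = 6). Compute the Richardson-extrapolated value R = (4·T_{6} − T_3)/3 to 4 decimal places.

R = (4·T_{6} − T_3) / 3 = (4·(-2.091) − (-1.987))/3 = (-6.377)/3 = -2.1257.

-2.1257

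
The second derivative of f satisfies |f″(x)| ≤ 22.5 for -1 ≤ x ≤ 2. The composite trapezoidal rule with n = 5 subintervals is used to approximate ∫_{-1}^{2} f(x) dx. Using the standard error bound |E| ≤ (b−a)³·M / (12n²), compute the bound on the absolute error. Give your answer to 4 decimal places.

|E| ≤ (3)³·22.5 / (12·5²) = 607.5/300 = 2.0250.

2.0250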